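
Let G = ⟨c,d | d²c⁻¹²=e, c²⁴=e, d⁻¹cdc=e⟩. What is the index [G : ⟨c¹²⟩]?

First find ord(c¹²) by computing successive powers:
  (c¹²)¹ = c¹², (c¹²)² = e.
So |⟨c¹²⟩| = ord(c¹²) = 2. With |G| = 48, by Lagrange [G : ⟨c¹²⟩] = 48/2 = 24.

Answer: 24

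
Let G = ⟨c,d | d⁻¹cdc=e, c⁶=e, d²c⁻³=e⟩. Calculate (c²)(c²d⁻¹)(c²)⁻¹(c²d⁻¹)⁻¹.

[(c²), (c²d⁻¹)] = (c²)·(c²d⁻¹)·(c²)⁻¹·(c²d⁻¹)⁻¹.
  (c²) · (c²d⁻¹) = cd
  (cd) · (c⁴) = d⁻¹
  (d⁻¹) · (c²d) = c⁴

Answer: c⁴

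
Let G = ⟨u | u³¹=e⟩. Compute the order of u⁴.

Compute successive powers until reaching e:
  (u⁴)¹ = u⁴, (u⁴)² = u⁸, (u⁴)³ = u¹², (u⁴)⁴ = u¹⁶, (u⁴)⁵ = u²⁰, (u⁴)⁶ = u²⁴, (u⁴)⁷ = u²⁸, (u⁴)⁸ = u, (u⁴)⁹ = u⁵, (u⁴)¹⁰ = u⁹, (u⁴)¹¹ = u¹³, (u⁴)¹² = u¹⁷, (u⁴)¹³ = u²¹, (u⁴)¹⁴ = u²⁵, (u⁴)¹⁵ = u²⁹, (u⁴)¹⁶ = u², (u⁴)¹⁷ = u⁶, (u⁴)¹⁸ = u¹⁰, (u⁴)¹⁹ = u¹⁴, (u⁴)²⁰ = u¹⁸, (u⁴)²¹ = u²², (u⁴)²² = u²⁶, (u⁴)²³ = u³⁰, (u⁴)²⁴ = u³, (u⁴)²⁵ = u⁷, (u⁴)²⁶ = u¹¹, (u⁴)²⁷ = u¹⁵, (u⁴)²⁸ = u¹⁹, (u⁴)²⁹ = u²³, (u⁴)³⁰ = u²⁷, (u⁴)³¹ = e.
The smallest positive k with (u⁴)ᵏ = e is 31.

Answer: 31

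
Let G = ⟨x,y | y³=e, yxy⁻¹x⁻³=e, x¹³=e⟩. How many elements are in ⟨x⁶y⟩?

|⟨x⁶y⟩| equals the order of x⁶y. Compute successive powers until reaching e:
  (x⁶y)¹ = x⁶y, (x⁶y)² = x¹¹y², (x⁶y)³ = e.
The smallest positive k with (x⁶y)ᵏ = e is 3, so |⟨x⁶y⟩| = 3.

Answer: 3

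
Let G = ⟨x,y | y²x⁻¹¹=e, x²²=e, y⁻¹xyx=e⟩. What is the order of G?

Enumerate words in the generators, reducing via the relations: the distinct elements are
  {e, x, y, xy, x², x³, x⁴, x⁵, x⁶, x⁷, x⁸, x⁹, x²y, x²¹, x²⁰, x³y, x¹², x¹³, x¹¹, x¹⁰, x¹⁴, x¹⁵, x¹⁶, x¹⁷, x¹⁸, x¹⁹, x⁴y, x⁵y, x⁶y, x⁷y, x⁸y, x⁹y, y⁻¹, xy⁻¹, x¹⁰y, x²y⁻¹, x³y⁻¹, x⁴y⁻¹, x⁵y⁻¹, x⁶y⁻¹, x⁷y⁻¹, x⁸y⁻¹, x⁹y⁻¹, x¹⁰y⁻¹}.
No further products give new elements, so |G| = 44.

Answer: 44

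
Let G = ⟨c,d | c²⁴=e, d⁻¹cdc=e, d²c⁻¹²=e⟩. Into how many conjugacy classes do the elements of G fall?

The conjugacy classes (representative and size) are:
  [e] (size 1), [c] (size 2), [c²] (size 2), [c³] (size 2), [c⁴] (size 2), [c⁵] (size 2), [c¹⁸] (size 2), [c⁷] (size 2), [c¹⁶] (size 2), [c¹⁵] (size 2), [c¹⁴] (size 2), [c¹³] (size 2), [c¹²] (size 1), [c⁶d] (size 12), [c⁵d⁻¹] (size 12).
Class equation: 1 + 2 + 2 + 2 + 2 + 2 + 2 + 2 + 2 + 2 + 2 + 2 + 1 + 12 + 12 = 48 = |G|. So G has 15 conjugacy classes.

Answer: 15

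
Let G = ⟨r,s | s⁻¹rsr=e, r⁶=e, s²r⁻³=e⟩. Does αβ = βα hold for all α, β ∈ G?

r·s = rs but s·r = r²s⁻¹, so r·s ≠ s·r and G is not abelian.

Answer: No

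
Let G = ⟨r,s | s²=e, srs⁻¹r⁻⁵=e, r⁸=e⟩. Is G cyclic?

Every cyclic group is abelian. But r·s = rs while s·r = r⁵s, so r·s ≠ s·r and G is not abelian. Hence G is not cyclic.

Answer: No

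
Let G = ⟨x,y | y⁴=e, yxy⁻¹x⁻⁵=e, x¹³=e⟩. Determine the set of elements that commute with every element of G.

An element z ∈ Z(G) iff z commutes with every generator.
For example e is central: e·x = x = x·e; e·y = y = y·e.
Whereas x ∉ Z(G) since x·y = xy ≠ x⁵y = y·x.
Checking each of the 52 elements this way gives Z(G) = {e}, of order 1.

Answer: {e}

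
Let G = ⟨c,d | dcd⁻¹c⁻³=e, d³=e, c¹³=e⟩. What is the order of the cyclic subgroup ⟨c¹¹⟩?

|⟨c¹¹⟩| equals the order of c¹¹. Compute successive powers until reaching e:
  (c¹¹)¹ = c¹¹, (c¹¹)² = c⁹, (c¹¹)³ = c⁷, (c¹¹)⁴ = c⁵, (c¹¹)⁵ = c³, (c¹¹)⁶ = c, (c¹¹)⁷ = c¹², (c¹¹)⁸ = c¹⁰, (c¹¹)⁹ = c⁸, (c¹¹)¹⁰ = c⁶, (c¹¹)¹¹ = c⁴, (c¹¹)¹² = c², (c¹¹)¹³ = e.
The smallest positive k with (c¹¹)ᵏ = e is 13, so |⟨c¹¹⟩| = 13.

Answer: 13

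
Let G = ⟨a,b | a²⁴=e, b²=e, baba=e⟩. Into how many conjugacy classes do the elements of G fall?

The conjugacy classes (representative and size) are:
  [e] (size 1), [a²³] (size 2), [a²] (size 2), [a³] (size 2), [a²⁰] (size 2), [a¹⁹] (size 2), [a⁶] (size 2), [a⁷] (size 2), [a⁸] (size 2), [a⁹] (size 2), [a¹⁴] (size 2), [a¹¹] (size 2), [a¹²] (size 1), [a⁴b] (size 12), [a⁵b] (size 12).
Class equation: 1 + 2 + 2 + 2 + 2 + 2 + 2 + 2 + 2 + 2 + 2 + 2 + 1 + 12 + 12 = 48 = |G|. So G has 15 conjugacy classes.

Answer: 15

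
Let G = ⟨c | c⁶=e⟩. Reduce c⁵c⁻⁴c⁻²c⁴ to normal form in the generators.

Multiply left to right, reducing at each step:
  (c⁵) · c⁻⁴ = c
  c · c⁻² = c⁵
  (c⁵) · c⁴ = c³

Answer: c³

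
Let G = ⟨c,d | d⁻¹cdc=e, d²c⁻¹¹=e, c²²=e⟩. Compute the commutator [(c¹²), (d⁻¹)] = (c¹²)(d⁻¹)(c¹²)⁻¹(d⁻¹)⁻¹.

[(c¹²), (d⁻¹)] = (c¹²)·(d⁻¹)·(c¹²)⁻¹·(d⁻¹)⁻¹.
  (c¹²) · (d⁻¹) = cd
  (cd) · (c¹⁰) = c²d⁻¹
  (c²d⁻¹) · d = c²

Answer: c²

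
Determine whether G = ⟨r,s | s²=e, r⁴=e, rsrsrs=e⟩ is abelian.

r·s = rs but s·r = sr, so r·s ≠ s·r and G is not abelian.

Answer: No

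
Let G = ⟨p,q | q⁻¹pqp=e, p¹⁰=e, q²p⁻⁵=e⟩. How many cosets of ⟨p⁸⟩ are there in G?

First find ord(p⁸) by computing successive powers:
  (p⁸)¹ = p⁸, (p⁸)² = p⁶, (p⁸)³ = p⁴, (p⁸)⁴ = p², (p⁸)⁵ = e.
So |⟨p⁸⟩| = ord(p⁸) = 5. With |G| = 20, by Lagrange [G : ⟨p⁸⟩] = 20/5 = 4.

Answer: 4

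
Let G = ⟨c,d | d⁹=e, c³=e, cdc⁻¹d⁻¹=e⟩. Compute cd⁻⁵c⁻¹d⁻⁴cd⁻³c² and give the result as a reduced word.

Multiply left to right, reducing at each step:
  c · d⁻⁵ = cd⁴
  (cd⁴) · c⁻¹ = d⁴
  (d⁴) · d⁻⁴ = e
  e · c = c
  c · d⁻³ = cd⁶
  (cd⁶) · c² = d⁶

Answer: d⁶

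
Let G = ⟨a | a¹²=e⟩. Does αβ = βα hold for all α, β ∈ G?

G has a single generator, so G is cyclic and hence abelian.

Answer: Yes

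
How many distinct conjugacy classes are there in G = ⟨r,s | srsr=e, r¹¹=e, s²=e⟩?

The conjugacy classes (representative and size) are:
  [e] (size 1), [r¹⁰] (size 2), [r²] (size 2), [r³] (size 2), [r⁷] (size 2), [r⁶] (size 2), [r²s] (size 11).
Class equation: 1 + 2 + 2 + 2 + 2 + 2 + 11 = 22 = |G|. So G has 7 conjugacy classes.

Answer: 7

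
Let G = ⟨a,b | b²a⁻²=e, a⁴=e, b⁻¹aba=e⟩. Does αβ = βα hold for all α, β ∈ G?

a·b = ab but b·a = ab⁻¹, so a·b ≠ b·a and G is not abelian.

Answer: No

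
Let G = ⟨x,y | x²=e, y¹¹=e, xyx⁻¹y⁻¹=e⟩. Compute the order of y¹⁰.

Compute successive powers until reaching e:
  (y¹⁰)¹ = y¹⁰, (y¹⁰)² = y⁹, (y¹⁰)³ = y⁸, (y¹⁰)⁴ = y⁷, (y¹⁰)⁵ = y⁶, (y¹⁰)⁶ = y⁵, (y¹⁰)⁷ = y⁴, (y¹⁰)⁸ = y³, (y¹⁰)⁹ = y², (y¹⁰)¹⁰ = y, (y¹⁰)¹¹ = e.
The smallest positive k with (y¹⁰)ᵏ = e is 11.

Answer: 11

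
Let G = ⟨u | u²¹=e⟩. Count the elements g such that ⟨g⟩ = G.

G is cyclic of order 21. An element generates G iff its order is 21, and a cyclic group of order 21 has exactly φ(21) = 12 such elements.

Answer: 12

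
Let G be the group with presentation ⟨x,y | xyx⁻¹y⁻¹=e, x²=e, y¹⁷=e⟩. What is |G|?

Enumerate words in the generators, reducing via the relations: the distinct elements are
  {e, x, y, xy, y², y³, y⁴, y⁵, y⁶, y⁷, y⁸, y⁹, xy², xy³, xy⁴, xy⁵, xy⁶, xy⁷, xy⁸, xy⁹, y¹², y¹³, y¹¹, y¹⁰, y¹⁴, y¹⁵, y¹⁶, xy¹², xy¹³, xy¹¹, xy¹⁰, xy¹⁴, xy¹⁵, xy¹⁶}.
No further products give new elements, so |G| = 34.

Answer: 34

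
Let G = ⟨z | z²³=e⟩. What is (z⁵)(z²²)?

Compute (z⁵) · (z²²) by multiplying left to right and reducing via the relations at each step:
  (z⁵) · z²² = z⁴

Answer: z⁴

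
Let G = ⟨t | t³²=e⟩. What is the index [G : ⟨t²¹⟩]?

First find ord(t²¹) by computing successive powers:
  (t²¹)¹ = t²¹, (t²¹)² = t¹⁰, (t²¹)³ = t³¹, (t²¹)⁴ = t²⁰, (t²¹)⁵ = t⁹, (t²¹)⁶ = t³⁰, (t²¹)⁷ = t¹⁹, (t²¹)⁸ = t⁸, (t²¹)⁹ = t²⁹, (t²¹)¹⁰ = t¹⁸, (t²¹)¹¹ = t⁷, (t²¹)¹² = t²⁸, (t²¹)¹³ = t¹⁷, (t²¹)¹⁴ = t⁶, (t²¹)¹⁵ = t²⁷, (t²¹)¹⁶ = t¹⁶, (t²¹)¹⁷ = t⁵, (t²¹)¹⁸ = t²⁶, (t²¹)¹⁹ = t¹⁵, (t²¹)²⁰ = t⁴, (t²¹)²¹ = t²⁵, (t²¹)²² = t¹⁴, (t²¹)²³ = t³, (t²¹)²⁴ = t²⁴, (t²¹)²⁵ = t¹³, (t²¹)²⁶ = t², (t²¹)²⁷ = t²³, (t²¹)²⁸ = t¹², (t²¹)²⁹ = t, (t²¹)³⁰ = t²², (t²¹)³¹ = t¹¹, (t²¹)³² = e.
So |⟨t²¹⟩| = ord(t²¹) = 32. With |G| = 32, by Lagrange [G : ⟨t²¹⟩] = 32/32 = 1.

Answer: 1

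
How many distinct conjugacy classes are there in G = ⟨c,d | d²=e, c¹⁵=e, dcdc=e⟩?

The conjugacy classes (representative and size) are:
  [e] (size 1), [c¹⁴] (size 2), [c²] (size 2), [c³] (size 2), [c⁴] (size 2), [c¹⁰] (size 2), [c⁹] (size 2), [c⁷] (size 2), [c¹³d] (size 15).
Class equation: 1 + 2 + 2 + 2 + 2 + 2 + 2 + 2 + 15 = 30 = |G|. So G has 9 conjugacy classes.

Answer: 9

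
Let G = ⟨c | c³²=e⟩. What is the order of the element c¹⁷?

Compute successive powers until reaching e:
  (c¹⁷)¹ = c¹⁷, (c¹⁷)² = c², (c¹⁷)³ = c¹⁹, (c¹⁷)⁴ = c⁴, (c¹⁷)⁵ = c²¹, (c¹⁷)⁶ = c⁶, (c¹⁷)⁷ = c²³, (c¹⁷)⁸ = c⁸, (c¹⁷)⁹ = c²⁵, (c¹⁷)¹⁰ = c¹⁰, (c¹⁷)¹¹ = c²⁷, (c¹⁷)¹² = c¹², (c¹⁷)¹³ = c²⁹, (c¹⁷)¹⁴ = c¹⁴, (c¹⁷)¹⁵ = c³¹, (c¹⁷)¹⁶ = c¹⁶, (c¹⁷)¹⁷ = c, (c¹⁷)¹⁸ = c¹⁸, (c¹⁷)¹⁹ = c³, (c¹⁷)²⁰ = c²⁰, (c¹⁷)²¹ = c⁵, (c¹⁷)²² = c²², (c¹⁷)²³ = c⁷, (c¹⁷)²⁴ = c²⁴, (c¹⁷)²⁵ = c⁹, (c¹⁷)²⁶ = c²⁶, (c¹⁷)²⁷ = c¹¹, (c¹⁷)²⁸ = c²⁸, (c¹⁷)²⁹ = c¹³, (c¹⁷)³⁰ = c³⁰, (c¹⁷)³¹ = c¹⁵, (c¹⁷)³² = e.
The smallest positive k with (c¹⁷)ᵏ = e is 32.

Answer: 32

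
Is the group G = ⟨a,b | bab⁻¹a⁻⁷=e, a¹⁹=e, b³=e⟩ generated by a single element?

Every cyclic group is abelian. But a·b = ab while b·a = a⁷b, so a·b ≠ b·a and G is not abelian. Hence G is not cyclic.

Answer: No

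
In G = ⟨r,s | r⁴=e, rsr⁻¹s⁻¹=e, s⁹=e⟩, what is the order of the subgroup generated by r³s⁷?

|⟨r³s⁷⟩| equals the order of r³s⁷. Compute successive powers until reaching e:
  (r³s⁷)¹ = r³s⁷, (r³s⁷)² = r²s⁵, (r³s⁷)³ = rs³, (r³s⁷)⁴ = s, (r³s⁷)⁵ = r³s⁸, (r³s⁷)⁶ = r²s⁶, (r³s⁷)⁷ = rs⁴, (r³s⁷)⁸ = s², (r³s⁷)⁹ = r³, (r³s⁷)¹⁰ = r²s⁷, (r³s⁷)¹¹ = rs⁵, (r³s⁷)¹² = s³, (r³s⁷)¹³ = r³s, (r³s⁷)¹⁴ = r²s⁸, (r³s⁷)¹⁵ = rs⁶, (r³s⁷)¹⁶ = s⁴, (r³s⁷)¹⁷ = r³s², (r³s⁷)¹⁸ = r², (r³s⁷)¹⁹ = rs⁷, (r³s⁷)²⁰ = s⁵, (r³s⁷)²¹ = r³s³, (r³s⁷)²² = r²s, (r³s⁷)²³ = rs⁸, (r³s⁷)²⁴ = s⁶, (r³s⁷)²⁵ = r³s⁴, (r³s⁷)²⁶ = r²s², (r³s⁷)²⁷ = r, (r³s⁷)²⁸ = s⁷, (r³s⁷)²⁹ = r³s⁵, (r³s⁷)³⁰ = r²s³, (r³s⁷)³¹ = rs, (r³s⁷)³² = s⁸, (r³s⁷)³³ = r³s⁶, (r³s⁷)³⁴ = r²s⁴, (r³s⁷)³⁵ = rs², (r³s⁷)³⁶ = e.
The smallest positive k with (r³s⁷)ᵏ = e is 36, so |⟨r³s⁷⟩| = 36.

Answer: 36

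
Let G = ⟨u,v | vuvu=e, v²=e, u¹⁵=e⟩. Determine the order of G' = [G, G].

G' = [G, G] is generated by all commutators. The generator-pair commutators are: [u, v] = u².
The subgroup they normally generate is {e, u, u², u³, u⁴, u⁵, u⁶, u⁷, u⁸, u⁹, u¹⁰, u¹¹, u¹², u¹³, u¹⁴}, of order 15.
Check: |G/G'| = 30/15 = 2 is the order of the abelianisation.

Answer: 15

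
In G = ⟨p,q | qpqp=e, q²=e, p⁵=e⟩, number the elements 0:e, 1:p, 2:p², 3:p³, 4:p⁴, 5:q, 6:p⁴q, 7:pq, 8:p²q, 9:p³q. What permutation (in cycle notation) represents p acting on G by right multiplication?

(0 1 2 3 4)(5 6 9 8 7)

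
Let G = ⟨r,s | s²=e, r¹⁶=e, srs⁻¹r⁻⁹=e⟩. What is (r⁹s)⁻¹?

The order of (r⁹s) is 16 (smallest k with (r⁹s)ᵏ = e), so (r⁹s)⁻¹ = (r⁹s)¹⁵ = r¹⁵s.
Check: (r⁹s) · (r¹⁵s) → (r⁹s) · r¹⁵ = s;   s · s = e, giving e as required.

Answer: r¹⁵s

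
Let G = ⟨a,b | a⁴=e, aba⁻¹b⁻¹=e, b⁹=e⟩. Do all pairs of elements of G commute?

Each pair of generators commutes: a·b = ab = b·a. Since the generators pairwise commute, every element of G commutes with every other, so G is abelian.

Answer: Yes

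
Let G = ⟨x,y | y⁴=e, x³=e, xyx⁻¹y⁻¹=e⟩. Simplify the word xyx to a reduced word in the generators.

Multiply left to right, reducing at each step:
  x · y = xy
  (xy) · x = x²y

Answer: x²y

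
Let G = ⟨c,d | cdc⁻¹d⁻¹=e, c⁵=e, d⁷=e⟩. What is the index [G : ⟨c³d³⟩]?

First find ord(c³d³) by computing successive powers:
  (c³d³)¹ = c³d³, (c³d³)² = cd⁶, (c³d³)³ = c⁴d², (c³d³)⁴ = c²d⁵, (c³d³)⁵ = d, (c³d³)⁶ = c³d⁴, (c³d³)⁷ = c, (c³d³)⁸ = c⁴d³, (c³d³)⁹ = c²d⁶, (c³d³)¹⁰ = d², (c³d³)¹¹ = c³d⁵, (c³d³)¹² = cd, (c³d³)¹³ = c⁴d⁴, (c³d³)¹⁴ = c², (c³d³)¹⁵ = d³, (c³d³)¹⁶ = c³d⁶, (c³d³)¹⁷ = cd², (c³d³)¹⁸ = c⁴d⁵, (c³d³)¹⁹ = c²d, (c³d³)²⁰ = d⁴, (c³d³)²¹ = c³, (c³d³)²² = cd³, (c³d³)²³ = c⁴d⁶, (c³d³)²⁴ = c²d², (c³d³)²⁵ = d⁵, (c³d³)²⁶ = c³d, (c³d³)²⁷ = cd⁴, (c³d³)²⁸ = c⁴, (c³d³)²⁹ = c²d³, (c³d³)³⁰ = d⁶, (c³d³)³¹ = c³d², (c³d³)³² = cd⁵, (c³d³)³³ = c⁴d, (c³d³)³⁴ = c²d⁴, (c³d³)³⁵ = e.
So |⟨c³d³⟩| = ord(c³d³) = 35. With |G| = 35, by Lagrange [G : ⟨c³d³⟩] = 35/35 = 1.

Answer: 1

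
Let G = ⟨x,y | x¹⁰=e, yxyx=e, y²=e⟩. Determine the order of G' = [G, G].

G' = [G, G] is generated by all commutators. The generator-pair commutators are: [x, y] = x².
The subgroup they normally generate is {e, x², x⁴, x⁶, x⁸}, of order 5.
Check: |G/G'| = 20/5 = 4 is the order of the abelianisation.

Answer: 5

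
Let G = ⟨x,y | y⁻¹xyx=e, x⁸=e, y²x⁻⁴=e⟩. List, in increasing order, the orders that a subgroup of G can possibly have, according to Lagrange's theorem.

|G| = 16 = 2⁴. By Lagrange's theorem the order of any subgroup divides 16; the divisors of 16 are 1, 2, 4, 8, 16.

Answer: 1, 2, 4, 8, 16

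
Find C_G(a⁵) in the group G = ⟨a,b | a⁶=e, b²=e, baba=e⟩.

⟨a⁵⟩ ⊆ C_G(a⁵) since powers of a⁵ commute with a⁵; so |C_G(a⁵)| ≥ |⟨a⁵⟩| = 6.
By orbit–stabilizer, |C_G(a⁵)| = |G| / |conj. class of a⁵| = 12 / 2 = 6.
The 6 elements commuting with a⁵ are {e, a, a², a³, a⁴, a⁵}.

Answer: {e, a, a², a³, a⁴, a⁵}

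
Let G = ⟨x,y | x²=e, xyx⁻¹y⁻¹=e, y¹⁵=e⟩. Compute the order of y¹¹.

Compute successive powers until reaching e:
  (y¹¹)¹ = y¹¹, (y¹¹)² = y⁷, (y¹¹)³ = y³, (y¹¹)⁴ = y¹⁴, (y¹¹)⁵ = y¹⁰, (y¹¹)⁶ = y⁶, (y¹¹)⁷ = y², (y¹¹)⁸ = y¹³, (y¹¹)⁹ = y⁹, (y¹¹)¹⁰ = y⁵, (y¹¹)¹¹ = y, (y¹¹)¹² = y¹², (y¹¹)¹³ = y⁸, (y¹¹)¹⁴ = y⁴, (y¹¹)¹⁵ = e.
The smallest positive k with (y¹¹)ᵏ = e is 15.

Answer: 15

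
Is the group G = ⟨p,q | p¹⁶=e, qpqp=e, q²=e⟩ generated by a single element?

Every cyclic group is abelian. But p·q = pq while q·p = p¹⁵q, so p·q ≠ q·p and G is not abelian. Hence G is not cyclic.

Answer: No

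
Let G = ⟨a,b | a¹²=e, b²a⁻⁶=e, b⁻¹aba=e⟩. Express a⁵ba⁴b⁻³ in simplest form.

Multiply left to right, reducing at each step:
  (a⁵) · b = a⁵b
  (a⁵b) · a⁴ = ab
  (ab) · b⁻³ = a⁷

Answer: a⁷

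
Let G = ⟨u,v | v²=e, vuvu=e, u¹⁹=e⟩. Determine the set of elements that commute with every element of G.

An element z ∈ Z(G) iff z commutes with every generator.
For example e is central: e·u = u = u·e; e·v = v = v·e.
Whereas u ∉ Z(G) since u·v = uv ≠ u¹⁸v = v·u.
Checking each of the 38 elements this way gives Z(G) = {e}, of order 1.

Answer: {e}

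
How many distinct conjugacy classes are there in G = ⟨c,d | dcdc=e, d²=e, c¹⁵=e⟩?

The conjugacy classes (representative and size) are:
  [e] (size 1), [c¹⁴] (size 2), [c²] (size 2), [c³] (size 2), [c⁴] (size 2), [c¹⁰] (size 2), [c⁹] (size 2), [c⁷] (size 2), [c¹³d] (size 15).
Class equation: 1 + 2 + 2 + 2 + 2 + 2 + 2 + 2 + 15 = 30 = |G|. So G has 9 conjugacy classes.

Answer: 9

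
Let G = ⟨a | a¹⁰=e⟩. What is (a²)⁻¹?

The order of (a²) is 5 (smallest k with (a²)ᵏ = e), so (a²)⁻¹ = (a²)⁴ = a⁸.
Check: (a²) · (a⁸) → (a²) · a⁸ = e, giving e as required.

Answer: a⁸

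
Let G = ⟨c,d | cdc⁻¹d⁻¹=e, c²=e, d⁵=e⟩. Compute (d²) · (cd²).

Compute (d²) · (cd²) by multiplying left to right and reducing via the relations at each step:
  (d²) · c = cd²
  (cd²) · d² = cd⁴

Answer: cd⁴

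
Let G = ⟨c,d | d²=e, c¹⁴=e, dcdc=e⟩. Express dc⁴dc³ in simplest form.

Multiply left to right, reducing at each step:
  d · c⁴ = c¹⁰d
  (c¹⁰d) · d = c¹⁰
  (c¹⁰) · c³ = c¹³

Answer: c¹³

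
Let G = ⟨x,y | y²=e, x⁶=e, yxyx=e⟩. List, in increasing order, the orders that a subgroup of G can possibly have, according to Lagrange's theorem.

|G| = 12 = 2² · 3. By Lagrange's theorem the order of any subgroup divides 12; the divisors of 12 are 1, 2, 3, 4, 6, 12.

Answer: 1, 2, 3, 4, 6, 12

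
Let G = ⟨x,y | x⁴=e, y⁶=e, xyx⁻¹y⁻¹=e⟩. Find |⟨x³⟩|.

|⟨x³⟩| equals the order of x³. Compute successive powers until reaching e:
  (x³)¹ = x³, (x³)² = x², (x³)³ = x, (x³)⁴ = e.
The smallest positive k with (x³)ᵏ = e is 4, so |⟨x³⟩| = 4.

Answer: 4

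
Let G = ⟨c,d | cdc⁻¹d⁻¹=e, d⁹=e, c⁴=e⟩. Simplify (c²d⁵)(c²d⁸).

Compute (c²d⁵) · (c²d⁸) by multiplying left to right and reducing via the relations at each step:
  (c²d⁵) · c² = d⁵
  (d⁵) · d⁸ = d⁴

Answer: d⁴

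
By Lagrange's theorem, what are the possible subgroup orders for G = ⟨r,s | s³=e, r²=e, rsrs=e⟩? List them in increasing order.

|G| = 6 = 2 · 3. By Lagrange's theorem the order of any subgroup divides 6; the divisors of 6 are 1, 2, 3, 6.

Answer: 1, 2, 3, 6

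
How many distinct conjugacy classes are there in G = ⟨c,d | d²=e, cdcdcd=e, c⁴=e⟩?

The conjugacy classes (representative and size) are:
  [e] (size 1), [c³] (size 6), [c²dc²d] (size 3), [cdc³] (size 6), [dc³] (size 8).
Class equation: 1 + 6 + 3 + 6 + 8 = 24 = |G|. So G has 5 conjugacy classes.

Answer: 5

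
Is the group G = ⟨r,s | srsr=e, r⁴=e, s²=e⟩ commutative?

r·s = rs but s·r = r³s, so r·s ≠ s·r and G is not abelian.

Answer: No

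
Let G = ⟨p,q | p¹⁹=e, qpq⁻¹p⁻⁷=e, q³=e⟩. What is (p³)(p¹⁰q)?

Compute (p³) · (p¹⁰q) by multiplying left to right and reducing via the relations at each step:
  (p³) · p¹⁰ = p¹³
  (p¹³) · q = p¹³q

Answer: p¹³q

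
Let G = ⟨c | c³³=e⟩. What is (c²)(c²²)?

Compute (c²) · (c²²) by multiplying left to right and reducing via the relations at each step:
  (c²) · c²² = c²⁴

Answer: c²⁴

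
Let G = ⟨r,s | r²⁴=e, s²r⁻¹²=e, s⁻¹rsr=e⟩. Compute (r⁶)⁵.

Compute successive powers of (r⁶), reducing at each step:
  (r⁶)²: (r⁶) · r⁶ = r¹²
  (r⁶)³: (r¹²) · r⁶ = r¹⁸
  (r⁶)⁴: (r¹⁸) · r⁶ = e
  (r⁶)⁵: e · r⁶ = r⁶

Answer: r⁶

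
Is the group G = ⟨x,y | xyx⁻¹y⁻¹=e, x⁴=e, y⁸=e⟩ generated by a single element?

|G| = 32, but the maximum element order in G is 8 < 32. No single element generates all of G, so G is not cyclic.

Answer: No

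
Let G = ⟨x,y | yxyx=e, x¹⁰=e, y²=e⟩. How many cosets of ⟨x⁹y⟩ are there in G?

First find ord(x⁹y) by computing successive powers:
  (x⁹y)¹ = x⁹y, (x⁹y)² = e.
So |⟨x⁹y⟩| = ord(x⁹y) = 2. With |G| = 20, by Lagrange [G : ⟨x⁹y⟩] = 20/2 = 10.

Answer: 10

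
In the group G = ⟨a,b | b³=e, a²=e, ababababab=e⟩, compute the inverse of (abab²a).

The order of (abab²a) is 2 (smallest k with (abab²a)ᵏ = e), so (abab²a)⁻¹ = (abab²a)¹ = abab²a.
Check: (abab²a) · (abab²a) → (abab²a) · a = abab²;   (abab²) · b = aba;   (aba) · a = ab;   (ab) · b² = a;   a · a = e, giving e as required.

Answer: abab²a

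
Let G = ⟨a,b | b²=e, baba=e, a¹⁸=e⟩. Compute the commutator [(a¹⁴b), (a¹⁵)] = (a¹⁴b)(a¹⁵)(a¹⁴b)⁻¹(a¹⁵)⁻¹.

[(a¹⁴b), (a¹⁵)] = (a¹⁴b)·(a¹⁵)·(a¹⁴b)⁻¹·(a¹⁵)⁻¹.
  (a¹⁴b) · (a¹⁵) = a¹⁷b
  (a¹⁷b) · (a¹⁴b) = a³
  (a³) · (a³) = a⁶

Answer: a⁶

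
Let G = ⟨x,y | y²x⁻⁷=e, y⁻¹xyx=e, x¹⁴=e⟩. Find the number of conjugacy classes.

The conjugacy classes (representative and size) are:
  [e] (size 1), [x¹³] (size 2), [x¹²] (size 2), [x¹¹] (size 2), [x⁴] (size 2), [x⁵] (size 2), [x⁸] (size 2), [x⁷] (size 1), [x⁵y⁻¹] (size 7), [x⁵y] (size 7).
Class equation: 1 + 2 + 2 + 2 + 2 + 2 + 2 + 1 + 7 + 7 = 28 = |G|. So G has 10 conjugacy classes.

Answer: 10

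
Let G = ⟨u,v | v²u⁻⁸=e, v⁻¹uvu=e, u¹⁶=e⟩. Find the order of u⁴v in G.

Compute successive powers until reaching e:
  (u⁴v)¹ = u⁴v, (u⁴v)² = u⁸, (u⁴v)³ = u⁴v⁻¹, (u⁴v)⁴ = e.
The smallest positive k with (u⁴v)ᵏ = e is 4.

Answer: 4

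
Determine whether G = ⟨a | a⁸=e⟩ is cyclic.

|G| = 8. The element a has order 8 (its powers give 8 distinct elements), so ⟨a⟩ = G and G is cyclic.

Answer: Yes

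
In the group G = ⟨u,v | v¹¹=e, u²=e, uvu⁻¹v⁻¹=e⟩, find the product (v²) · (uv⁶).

Compute (v²) · (uv⁶) by multiplying left to right and reducing via the relations at each step:
  (v²) · u = uv²
  (uv²) · v⁶ = uv⁸

Answer: uv⁸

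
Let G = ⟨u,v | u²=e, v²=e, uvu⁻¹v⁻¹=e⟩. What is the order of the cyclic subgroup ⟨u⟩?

|⟨u⟩| equals the order of u. Compute successive powers until reaching e:
  u¹ = u, u² = e.
The smallest positive k with uᵏ = e is 2, so |⟨u⟩| = 2.

Answer: 2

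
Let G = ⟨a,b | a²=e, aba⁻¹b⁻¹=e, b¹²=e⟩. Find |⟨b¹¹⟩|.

|⟨b¹¹⟩| equals the order of b¹¹. Compute successive powers until reaching e:
  (b¹¹)¹ = b¹¹, (b¹¹)² = b¹⁰, (b¹¹)³ = b⁹, (b¹¹)⁴ = b⁸, (b¹¹)⁵ = b⁷, (b¹¹)⁶ = b⁶, (b¹¹)⁷ = b⁵, (b¹¹)⁸ = b⁴, (b¹¹)⁹ = b³, (b¹¹)¹⁰ = b², (b¹¹)¹¹ = b, (b¹¹)¹² = e.
The smallest positive k with (b¹¹)ᵏ = e is 12, so |⟨b¹¹⟩| = 12.

Answer: 12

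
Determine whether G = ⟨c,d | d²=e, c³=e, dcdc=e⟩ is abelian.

c·d = cd but d·c = c²d, so c·d ≠ d·c and G is not abelian.

Answer: No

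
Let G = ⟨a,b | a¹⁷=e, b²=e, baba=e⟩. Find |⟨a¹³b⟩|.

|⟨a¹³b⟩| equals the order of a¹³b. Compute successive powers until reaching e:
  (a¹³b)¹ = a¹³b, (a¹³b)² = e.
The smallest positive k with (a¹³b)ᵏ = e is 2, so |⟨a¹³b⟩| = 2.

Answer: 2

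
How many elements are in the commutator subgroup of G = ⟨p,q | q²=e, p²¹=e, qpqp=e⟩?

G' = [G, G] is generated by all commutators. The generator-pair commutators are: [p, q] = p².
The subgroup they normally generate is {e, p, p², p³, p⁴, p⁵, p⁶, p⁷, p⁸, p⁹, p¹⁰, p¹¹, p¹², p¹³, p¹⁴, p¹⁵, p¹⁶, p¹⁷, p¹⁸, p¹⁹, p²⁰}, of order 21.
Check: |G/G'| = 42/21 = 2 is the order of the abelianisation.

Answer: 21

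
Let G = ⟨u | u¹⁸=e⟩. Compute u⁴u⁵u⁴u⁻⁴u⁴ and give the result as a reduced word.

Multiply left to right, reducing at each step:
  (u⁴) · u⁵ = u⁹
  (u⁹) · u⁴ = u¹³
  (u¹³) · u⁻⁴ = u⁹
  (u⁹) · u⁴ = u¹³

Answer: u¹³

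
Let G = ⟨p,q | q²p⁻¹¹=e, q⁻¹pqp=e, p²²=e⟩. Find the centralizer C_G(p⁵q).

⟨p⁵q⟩ ⊆ C_G(p⁵q) since powers of p⁵q commute with p⁵q; so |C_G(p⁵q)| ≥ |⟨p⁵q⟩| = 4.
By orbit–stabilizer, |C_G(p⁵q)| = |G| / |conj. class of p⁵q| = 44 / 11 = 4.
The 4 elements commuting with p⁵q are {e, p¹¹, p⁵q, p⁵q⁻¹}.

Answer: {e, p¹¹, p⁵q, p⁵q⁻¹}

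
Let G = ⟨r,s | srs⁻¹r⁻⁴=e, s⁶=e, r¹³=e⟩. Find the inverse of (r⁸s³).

The order of (r⁸s³) is 2 (smallest k with (r⁸s³)ᵏ = e), so (r⁸s³)⁻¹ = (r⁸s³)¹ = r⁸s³.
Check: (r⁸s³) · (r⁸s³) → (r⁸s³) · r⁸ = s³;   (s³) · s³ = e, giving e as required.

Answer: r⁸s³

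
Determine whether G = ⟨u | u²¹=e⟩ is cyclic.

|G| = 21. The element u has order 21 (its powers give 21 distinct elements), so ⟨u⟩ = G and G is cyclic.

Answer: Yes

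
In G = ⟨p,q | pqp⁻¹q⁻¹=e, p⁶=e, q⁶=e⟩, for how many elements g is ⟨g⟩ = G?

⟨g⟩ = G would require ord(g) = |G| = 36, but the maximum element order in G is 6 < 36. So G is not cyclic and no single element generates it: the count is 0.

Answer: 0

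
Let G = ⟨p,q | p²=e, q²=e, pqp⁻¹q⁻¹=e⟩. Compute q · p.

Compute q · p by multiplying left to right and reducing via the relations at each step:
  q · p = pq

Answer: pq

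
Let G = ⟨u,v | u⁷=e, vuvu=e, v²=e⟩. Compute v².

Compute successive powers of v, reducing at each step:
  v²: v · v = e

Answer: e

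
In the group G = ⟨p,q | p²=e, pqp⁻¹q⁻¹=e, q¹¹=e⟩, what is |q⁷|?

Compute successive powers until reaching e:
  (q⁷)¹ = q⁷, (q⁷)² = q³, (q⁷)³ = q¹⁰, (q⁷)⁴ = q⁶, (q⁷)⁵ = q², (q⁷)⁶ = q⁹, (q⁷)⁷ = q⁵, (q⁷)⁸ = q, (q⁷)⁹ = q⁸, (q⁷)¹⁰ = q⁴, (q⁷)¹¹ = e.
The smallest positive k with (q⁷)ᵏ = e is 11.

Answer: 11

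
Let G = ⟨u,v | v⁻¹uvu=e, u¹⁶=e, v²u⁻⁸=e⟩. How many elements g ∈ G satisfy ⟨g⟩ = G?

⟨g⟩ = G would require ord(g) = |G| = 32, but the maximum element order in G is 16 < 32. So G is not cyclic and no single element generates it: the count is 0.

Answer: 0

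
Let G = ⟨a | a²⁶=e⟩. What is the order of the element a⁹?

Compute successive powers until reaching e:
  (a⁹)¹ = a⁹, (a⁹)² = a¹⁸, (a⁹)³ = a, (a⁹)⁴ = a¹⁰, (a⁹)⁵ = a¹⁹, (a⁹)⁶ = a², (a⁹)⁷ = a¹¹, (a⁹)⁸ = a²⁰, (a⁹)⁹ = a³, (a⁹)¹⁰ = a¹², (a⁹)¹¹ = a²¹, (a⁹)¹² = a⁴, (a⁹)¹³ = a¹³, (a⁹)¹⁴ = a²², (a⁹)¹⁵ = a⁵, (a⁹)¹⁶ = a¹⁴, (a⁹)¹⁷ = a²³, (a⁹)¹⁸ = a⁶, (a⁹)¹⁹ = a¹⁵, (a⁹)²⁰ = a²⁴, (a⁹)²¹ = a⁷, (a⁹)²² = a¹⁶, (a⁹)²³ = a²⁵, (a⁹)²⁴ = a⁸, (a⁹)²⁵ = a¹⁷, (a⁹)²⁶ = e.
The smallest positive k with (a⁹)ᵏ = e is 26.

Answer: 26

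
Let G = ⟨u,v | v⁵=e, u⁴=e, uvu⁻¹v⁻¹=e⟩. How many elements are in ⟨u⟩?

|⟨u⟩| equals the order of u. Compute successive powers until reaching e:
  u¹ = u, u² = u², u³ = u³, u⁴ = e.
The smallest positive k with uᵏ = e is 4, so |⟨u⟩| = 4.

Answer: 4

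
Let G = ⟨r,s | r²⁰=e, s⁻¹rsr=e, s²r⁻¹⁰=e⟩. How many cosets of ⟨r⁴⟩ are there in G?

First find ord(r⁴) by computing successive powers:
  (r⁴)¹ = r⁴, (r⁴)² = r⁸, (r⁴)³ = r¹², (r⁴)⁴ = r¹⁶, (r⁴)⁵ = e.
So |⟨r⁴⟩| = ord(r⁴) = 5. With |G| = 40, by Lagrange [G : ⟨r⁴⟩] = 40/5 = 8.

Answer: 8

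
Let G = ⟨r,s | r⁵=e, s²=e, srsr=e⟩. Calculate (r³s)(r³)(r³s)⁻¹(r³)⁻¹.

[(r³s), (r³)] = (r³s)·(r³)·(r³s)⁻¹·(r³)⁻¹.
  (r³s) · (r³) = s
  s · (r³s) = r²
  (r²) · (r²) = r⁴

Answer: r⁴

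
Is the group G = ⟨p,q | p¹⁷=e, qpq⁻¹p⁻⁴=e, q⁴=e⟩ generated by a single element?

Every cyclic group is abelian. But p·q = pq while q·p = p⁴q, so p·q ≠ q·p and G is not abelian. Hence G is not cyclic.

Answer: No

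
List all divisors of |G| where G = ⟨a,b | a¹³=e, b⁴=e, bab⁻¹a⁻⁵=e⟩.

|G| = 52 = 2² · 13. By Lagrange's theorem the order of any subgroup divides 52; the divisors of 52 are 1, 2, 4, 13, 26, 52.

Answer: 1, 2, 4, 13, 26, 52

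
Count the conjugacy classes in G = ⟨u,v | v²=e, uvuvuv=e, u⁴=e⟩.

The conjugacy classes (representative and size) are:
  [e] (size 1), [u³] (size 6), [u²vu²v] (size 3), [uvu³] (size 6), [vu³] (size 8).
Class equation: 1 + 6 + 3 + 6 + 8 = 24 = |G|. So G has 5 conjugacy classes.

Answer: 5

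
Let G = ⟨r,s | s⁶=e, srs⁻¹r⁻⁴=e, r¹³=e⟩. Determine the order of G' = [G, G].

G' = [G, G] is generated by all commutators. The generator-pair commutators are: [r, s] = r¹⁰.
The subgroup they normally generate is {e, r, r², r³, r⁴, r⁵, r⁶, r⁷, r⁸, r⁹, r¹⁰, r¹¹, r¹²}, of order 13.
Check: |G/G'| = 78/13 = 6 is the order of the abelianisation.

Answer: 13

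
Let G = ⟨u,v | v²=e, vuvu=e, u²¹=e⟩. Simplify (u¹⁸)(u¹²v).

Compute (u¹⁸) · (u¹²v) by multiplying left to right and reducing via the relations at each step:
  (u¹⁸) · u¹² = u⁹
  (u⁹) · v = u⁹v

Answer: u⁹v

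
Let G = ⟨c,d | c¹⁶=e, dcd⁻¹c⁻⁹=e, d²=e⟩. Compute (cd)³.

Compute successive powers of (cd), reducing at each step:
  (cd)²: (cd) · c = c¹⁰d;   (c¹⁰d) · d = c¹⁰
  (cd)³: (c¹⁰) · c = c¹¹;   (c¹¹) · d = c¹¹d

Answer: c¹¹d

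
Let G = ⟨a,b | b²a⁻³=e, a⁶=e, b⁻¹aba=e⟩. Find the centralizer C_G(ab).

⟨ab⟩ ⊆ C_G(ab) since powers of ab commute with ab; so |C_G(ab)| ≥ |⟨ab⟩| = 4.
By orbit–stabilizer, |C_G(ab)| = |G| / |conj. class of ab| = 12 / 3 = 4.
The 4 elements commuting with ab are {e, a³, ab, ab⁻¹}.

Answer: {e, a³, ab, ab⁻¹}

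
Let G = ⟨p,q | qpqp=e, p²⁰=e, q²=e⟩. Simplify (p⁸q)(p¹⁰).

Compute (p⁸q) · (p¹⁰) by multiplying left to right and reducing via the relations at each step:
  (p⁸q) · p¹⁰ = p¹⁸q

Answer: p¹⁸q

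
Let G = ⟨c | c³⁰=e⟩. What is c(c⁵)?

Compute c · (c⁵) by multiplying left to right and reducing via the relations at each step:
  c · c⁵ = c⁶

Answer: c⁶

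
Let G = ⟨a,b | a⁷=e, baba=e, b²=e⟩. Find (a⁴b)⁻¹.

The order of (a⁴b) is 2 (smallest k with (a⁴b)ᵏ = e), so (a⁴b)⁻¹ = (a⁴b)¹ = a⁴b.
Check: (a⁴b) · (a⁴b) → (a⁴b) · a⁴ = b;   b · b = e, giving e as required.

Answer: a⁴b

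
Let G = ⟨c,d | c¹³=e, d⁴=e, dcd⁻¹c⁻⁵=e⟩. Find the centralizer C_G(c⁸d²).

⟨c⁸d²⟩ ⊆ C_G(c⁸d²) since powers of c⁸d² commute with c⁸d²; so |C_G(c⁸d²)| ≥ |⟨c⁸d²⟩| = 2.
By orbit–stabilizer, |C_G(c⁸d²)| = |G| / |conj. class of c⁸d²| = 52 / 13 = 4.
The 4 elements commuting with c⁸d² are {e, c¹⁰d, c⁸d², c¹¹d³}.

Answer: {e, c¹⁰d, c⁸d², c¹¹d³}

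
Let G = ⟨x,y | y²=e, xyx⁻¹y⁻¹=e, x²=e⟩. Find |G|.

Enumerate words in the generators, reducing via the relations: the distinct elements are
  {e, x, y, xy}.
No further products give new elements, so |G| = 4.

Answer: 4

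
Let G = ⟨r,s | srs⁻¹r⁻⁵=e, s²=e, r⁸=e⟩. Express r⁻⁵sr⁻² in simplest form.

Multiply left to right, reducing at each step:
  (r³) · s = r³s
  (r³s) · r⁻² = rs

Answer: rs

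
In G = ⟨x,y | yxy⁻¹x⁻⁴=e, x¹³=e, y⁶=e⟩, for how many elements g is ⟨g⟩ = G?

⟨g⟩ = G would require ord(g) = |G| = 78, but the maximum element order in G is 13 < 78. So G is not cyclic and no single element generates it: the count is 0.

Answer: 0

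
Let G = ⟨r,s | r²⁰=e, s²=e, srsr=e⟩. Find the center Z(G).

An element z ∈ Z(G) iff z commutes with every generator.
For example r¹⁰ is central: (r¹⁰)·r = r¹¹ = r·(r¹⁰); (r¹⁰)·s = r¹⁰s = s·(r¹⁰).
Whereas r ∉ Z(G) since r·s = rs ≠ r¹⁹s = s·r.
Checking each of the 40 elements this way gives Z(G) = {e, r¹⁰}, of order 2.

Answer: {e, r¹⁰}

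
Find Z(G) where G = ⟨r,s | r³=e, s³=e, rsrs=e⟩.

An element z ∈ Z(G) iff z commutes with every generator.
For example e is central: e·r = r = r·e; e·s = s = s·e.
Whereas r ∉ Z(G) since r·s = rs ≠ r²s² = s·r.
Checking each of the 12 elements this way gives Z(G) = {e}, of order 1.

Answer: {e}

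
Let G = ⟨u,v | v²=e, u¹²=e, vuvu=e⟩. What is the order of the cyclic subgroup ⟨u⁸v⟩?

|⟨u⁸v⟩| equals the order of u⁸v. Compute successive powers until reaching e:
  (u⁸v)¹ = u⁸v, (u⁸v)² = e.
The smallest positive k with (u⁸v)ᵏ = e is 2, so |⟨u⁸v⟩| = 2.

Answer: 2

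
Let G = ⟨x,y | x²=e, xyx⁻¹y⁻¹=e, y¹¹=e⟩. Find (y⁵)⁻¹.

The order of (y⁵) is 11 (smallest k with (y⁵)ᵏ = e), so (y⁵)⁻¹ = (y⁵)¹⁰ = y⁶.
Check: (y⁵) · (y⁶) → (y⁵) · y⁶ = e, giving e as required.

Answer: y⁶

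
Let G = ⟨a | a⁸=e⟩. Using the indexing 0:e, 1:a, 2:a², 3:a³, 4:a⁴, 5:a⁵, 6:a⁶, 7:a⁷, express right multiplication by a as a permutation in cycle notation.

(0 1 2 3 4 5 6 7)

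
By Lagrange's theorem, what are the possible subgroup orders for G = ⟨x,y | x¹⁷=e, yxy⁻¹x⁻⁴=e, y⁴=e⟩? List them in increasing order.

|G| = 68 = 2² · 17. By Lagrange's theorem the order of any subgroup divides 68; the divisors of 68 are 1, 2, 4, 17, 34, 68.

Answer: 1, 2, 4, 17, 34, 68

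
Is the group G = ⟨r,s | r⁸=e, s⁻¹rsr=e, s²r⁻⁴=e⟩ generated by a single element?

Every cyclic group is abelian. But r·s = rs while s·r = r³s⁻¹, so r·s ≠ s·r and G is not abelian. Hence G is not cyclic.

Answer: No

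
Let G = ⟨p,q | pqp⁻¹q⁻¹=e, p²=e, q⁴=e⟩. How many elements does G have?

Enumerate words in the generators, reducing via the relations: the distinct elements are
  {e, p, q, pq, q², q³, pq², pq³}.
No further products give new elements, so |G| = 8.

Answer: 8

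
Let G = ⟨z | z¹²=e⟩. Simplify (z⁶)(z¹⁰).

Compute (z⁶) · (z¹⁰) by multiplying left to right and reducing via the relations at each step:
  (z⁶) · z¹⁰ = z⁴

Answer: z⁴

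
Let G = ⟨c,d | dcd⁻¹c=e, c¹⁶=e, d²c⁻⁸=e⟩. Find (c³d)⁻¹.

The order of (c³d) is 4 (smallest k with (c³d)ᵏ = e), so (c³d)⁻¹ = (c³d)³ = c³d⁻¹.
Check: (c³d) · (c³d⁻¹) → (c³d) · c³ = d;   d · d⁻¹ = e, giving e as required.

Answer: c³d⁻¹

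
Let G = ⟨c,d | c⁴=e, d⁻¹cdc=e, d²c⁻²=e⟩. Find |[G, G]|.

G' = [G, G] is generated by all commutators. The generator-pair commutators are: [c, d] = c².
The subgroup they normally generate is {e, c²}, of order 2.
Check: |G/G'| = 8/2 = 4 is the order of the abelianisation.

Answer: 2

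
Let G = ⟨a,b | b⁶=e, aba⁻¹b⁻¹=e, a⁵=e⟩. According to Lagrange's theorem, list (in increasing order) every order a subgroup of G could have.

|G| = 30 = 2 · 3 · 5. By Lagrange's theorem the order of any subgroup divides 30; the divisors of 30 are 1, 2, 3, 5, 6, 10, 15, 30.

Answer: 1, 2, 3, 5, 6, 10, 15, 30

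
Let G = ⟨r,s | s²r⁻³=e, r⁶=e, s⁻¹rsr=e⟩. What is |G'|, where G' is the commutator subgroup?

G' = [G, G] is generated by all commutators. The generator-pair commutators are: [r, s] = r².
The subgroup they normally generate is {e, r², r⁴}, of order 3.
Check: |G/G'| = 12/3 = 4 is the order of the abelianisation.

Answer: 3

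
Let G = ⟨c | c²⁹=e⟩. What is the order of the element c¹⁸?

Compute successive powers until reaching e:
  (c¹⁸)¹ = c¹⁸, (c¹⁸)² = c⁷, (c¹⁸)³ = c²⁵, (c¹⁸)⁴ = c¹⁴, (c¹⁸)⁵ = c³, (c¹⁸)⁶ = c²¹, (c¹⁸)⁷ = c¹⁰, (c¹⁸)⁸ = c²⁸, (c¹⁸)⁹ = c¹⁷, (c¹⁸)¹⁰ = c⁶, (c¹⁸)¹¹ = c²⁴, (c¹⁸)¹² = c¹³, (c¹⁸)¹³ = c², (c¹⁸)¹⁴ = c²⁰, (c¹⁸)¹⁵ = c⁹, (c¹⁸)¹⁶ = c²⁷, (c¹⁸)¹⁷ = c¹⁶, (c¹⁸)¹⁸ = c⁵, (c¹⁸)¹⁹ = c²³, (c¹⁸)²⁰ = c¹², (c¹⁸)²¹ = c, (c¹⁸)²² = c¹⁹, (c¹⁸)²³ = c⁸, (c¹⁸)²⁴ = c²⁶, (c¹⁸)²⁵ = c¹⁵, (c¹⁸)²⁶ = c⁴, (c¹⁸)²⁷ = c²², (c¹⁸)²⁸ = c¹¹, (c¹⁸)²⁹ = e.
The smallest positive k with (c¹⁸)ᵏ = e is 29.

Answer: 29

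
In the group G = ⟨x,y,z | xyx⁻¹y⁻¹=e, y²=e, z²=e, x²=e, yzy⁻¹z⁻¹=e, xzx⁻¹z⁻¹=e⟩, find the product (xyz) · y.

Compute (xyz) · y by multiplying left to right and reducing via the relations at each step:
  (xyz) · y = xz

Answer: xz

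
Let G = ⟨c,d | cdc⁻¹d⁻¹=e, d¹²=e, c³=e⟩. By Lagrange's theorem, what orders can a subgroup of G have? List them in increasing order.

|G| = 36 = 2² · 3². By Lagrange's theorem the order of any subgroup divides 36; the divisors of 36 are 1, 2, 3, 4, 6, 9, 12, 18, 36.

Answer: 1, 2, 3, 4, 6, 9, 12, 18, 36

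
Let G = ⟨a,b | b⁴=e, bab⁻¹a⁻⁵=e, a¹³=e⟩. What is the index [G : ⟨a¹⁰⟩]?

First find ord(a¹⁰) by computing successive powers:
  (a¹⁰)¹ = a¹⁰, (a¹⁰)² = a⁷, (a¹⁰)³ = a⁴, (a¹⁰)⁴ = a, (a¹⁰)⁵ = a¹¹, (a¹⁰)⁶ = a⁸, (a¹⁰)⁷ = a⁵, (a¹⁰)⁸ = a², (a¹⁰)⁹ = a¹², (a¹⁰)¹⁰ = a⁹, (a¹⁰)¹¹ = a⁶, (a¹⁰)¹² = a³, (a¹⁰)¹³ = e.
So |⟨a¹⁰⟩| = ord(a¹⁰) = 13. With |G| = 52, by Lagrange [G : ⟨a¹⁰⟩] = 52/13 = 4.

Answer: 4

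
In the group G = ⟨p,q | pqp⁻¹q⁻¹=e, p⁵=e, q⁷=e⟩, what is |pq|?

Compute successive powers until reaching e:
  (pq)¹ = pq, (pq)² = p²q², (pq)³ = p³q³, (pq)⁴ = p⁴q⁴, (pq)⁵ = q⁵, (pq)⁶ = pq⁶, (pq)⁷ = p², (pq)⁸ = p³q, (pq)⁹ = p⁴q², (pq)¹⁰ = q³, (pq)¹¹ = pq⁴, (pq)¹² = p²q⁵, (pq)¹³ = p³q⁶, (pq)¹⁴ = p⁴, (pq)¹⁵ = q, (pq)¹⁶ = pq², (pq)¹⁷ = p²q³, (pq)¹⁸ = p³q⁴, (pq)¹⁹ = p⁴q⁵, (pq)²⁰ = q⁶, (pq)²¹ = p, (pq)²² = p²q, (pq)²³ = p³q², (pq)²⁴ = p⁴q³, (pq)²⁵ = q⁴, (pq)²⁶ = pq⁵, (pq)²⁷ = p²q⁶, (pq)²⁸ = p³, (pq)²⁹ = p⁴q, (pq)³⁰ = q², (pq)³¹ = pq³, (pq)³² = p²q⁴, (pq)³³ = p³q⁵, (pq)³⁴ = p⁴q⁶, (pq)³⁵ = e.
The smallest positive k with (pq)ᵏ = e is 35.

Answer: 35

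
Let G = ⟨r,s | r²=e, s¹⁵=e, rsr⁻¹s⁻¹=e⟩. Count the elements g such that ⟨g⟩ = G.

G is cyclic of order 30. An element generates G iff its order is 30, and a cyclic group of order 30 has exactly φ(30) = 8 such elements.

Answer: 8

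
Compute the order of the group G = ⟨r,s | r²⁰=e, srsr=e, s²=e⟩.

Enumerate words in the generators, reducing via the relations: the distinct elements are
  {e, r, s, rs, r², r³, r⁴, r⁵, r⁶, r⁷, r⁸, r⁹, r²s, r³s, r¹², r¹³, r¹¹, r¹⁰, r¹⁴, r¹⁵, r¹⁶, r¹⁷, r¹⁸, r¹⁹, r⁴s, r⁵s, r⁶s, r⁷s, r⁸s, r⁹s, r¹²s, r¹³s, r¹¹s, r¹⁰s, r¹⁴s, r¹⁵s, r¹⁶s, r¹⁷s, r¹⁸s, r¹⁹s}.
No further products give new elements, so |G| = 40.

Answer: 40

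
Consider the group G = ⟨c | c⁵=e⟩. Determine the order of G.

G is generated by a single element, so G is cyclic. The relator gives c⁵ = e and no smaller power is forced to be e, so the 5 powers {c, e, c², c³, c⁴} are distinct. Hence |G| = 5.

Answer: 5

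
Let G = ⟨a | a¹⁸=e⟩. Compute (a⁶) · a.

Compute (a⁶) · a by multiplying left to right and reducing via the relations at each step:
  (a⁶) · a = a⁷

Answer: a⁷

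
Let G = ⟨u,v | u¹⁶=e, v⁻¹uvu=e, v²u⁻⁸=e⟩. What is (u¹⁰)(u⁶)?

Compute (u¹⁰) · (u⁶) by multiplying left to right and reducing via the relations at each step:
  (u¹⁰) · u⁶ = e

Answer: e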